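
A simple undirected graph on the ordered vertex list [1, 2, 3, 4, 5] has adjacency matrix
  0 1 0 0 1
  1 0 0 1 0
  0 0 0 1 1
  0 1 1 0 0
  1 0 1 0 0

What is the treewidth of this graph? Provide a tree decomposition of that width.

The largest bag has 3 vertices, giving width 2; this decomposition certifies tw(G) ≤ 2. For the lower bound, G contains the cycle 4–2–1–5–3–4, so G is not a forest; only forests have treewidth ≤ 1, hence tw(G) ≥ 2. The upper and lower bounds meet at 2, so that is the treewidth.

Treewidth 2.
One optimal decomposition is:
Bags: B1 = {1, 2, 4}  B2 = {1, 4, 5}  B3 = {3, 4, 5}
Tree: B1–B2, B2–B3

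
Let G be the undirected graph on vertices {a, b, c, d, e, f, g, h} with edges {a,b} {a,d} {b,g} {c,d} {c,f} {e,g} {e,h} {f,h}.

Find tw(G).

2

A width-2 tree decomposition is:
Bags: B1 = {e, g, h}  B2 = {b, g, h}  B3 = {a, b, h}  B4 = {a, d, h}  B5 = {c, d, h}  B6 = {c, f, h}
Tree: B1–B2, B2–B3, B3–B4, B4–B5, B5–B6
Every bag has size at most 3, so the width is 3 − 1 = 2 and tw(G) ≤ 2. The edges h–e–g–b–a–d–c–f–h form a cycle, so G is not a tree and its treewidth is at least 2. The upper and lower bounds meet at 2, so that is the treewidth.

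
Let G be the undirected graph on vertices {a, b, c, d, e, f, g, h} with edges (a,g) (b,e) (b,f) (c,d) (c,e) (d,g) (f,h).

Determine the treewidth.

1

A width-1 tree decomposition is:
Bags: B1 = {a, g}  B2 = {d, g}  B3 = {c, d}  B4 = {c, e}  B5 = {b, e}  B6 = {b, f}  B7 = {f, h}
Tree: B1–B2, B2–B3, B3–B4, B4–B5, B5–B6, B6–B7
Every bag has size at most 2, so the width is 2 − 1 = 1 and tw(G) ≤ 1. Any graph with an edge has treewidth ≥ 1, and G has the edge a–g. Therefore the treewidth is 1.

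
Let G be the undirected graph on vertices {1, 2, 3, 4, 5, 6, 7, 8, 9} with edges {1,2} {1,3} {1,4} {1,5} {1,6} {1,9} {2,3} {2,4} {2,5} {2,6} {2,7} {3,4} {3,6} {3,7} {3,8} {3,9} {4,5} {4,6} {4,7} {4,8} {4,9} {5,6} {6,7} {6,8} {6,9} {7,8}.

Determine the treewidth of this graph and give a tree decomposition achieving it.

Treewidth 4.
One optimal decomposition is:
Bags: B1 = {1, 2, 4, 5, 6}  B2 = {1, 2, 3, 4, 6}  B3 = {1, 3, 4, 6, 9}  B4 = {2, 3, 4, 6, 7}  B5 = {3, 4, 6, 7, 8}
Tree: B1–B2, B2–B3, B2–B4, B4–B5

The largest bag has 5 vertices, giving width 4; this decomposition certifies tw(G) ≤ 4. For the lower bound, the 5 vertices {3, 4, 6, 7, 8} are pairwise adjacent, and any tree decomposition puts a clique entirely inside one bag — forcing width ≥ 4. Combining the bounds, tw(G) = 4.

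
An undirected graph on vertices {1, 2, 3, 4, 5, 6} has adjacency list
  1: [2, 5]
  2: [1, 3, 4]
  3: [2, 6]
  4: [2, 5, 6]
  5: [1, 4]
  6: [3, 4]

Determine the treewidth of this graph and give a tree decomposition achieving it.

Treewidth 2.
One optimal decomposition is:
Bags: B1 = {2, 3, 6}  B2 = {2, 4, 6}  B3 = {1, 2, 4}  B4 = {1, 4, 5}
Tree: B1–B2, B2–B3, B3–B4

Each bag holds 3 vertices, so the decomposition has width 2, which upper-bounds the treewidth. Since 3–6–4–2–3 is a cycle in G, G is not acyclic. Forests are exactly the graphs of treewidth ≤ 1, so tw(G) ≥ 2. Combining the bounds, tw(G) = 2.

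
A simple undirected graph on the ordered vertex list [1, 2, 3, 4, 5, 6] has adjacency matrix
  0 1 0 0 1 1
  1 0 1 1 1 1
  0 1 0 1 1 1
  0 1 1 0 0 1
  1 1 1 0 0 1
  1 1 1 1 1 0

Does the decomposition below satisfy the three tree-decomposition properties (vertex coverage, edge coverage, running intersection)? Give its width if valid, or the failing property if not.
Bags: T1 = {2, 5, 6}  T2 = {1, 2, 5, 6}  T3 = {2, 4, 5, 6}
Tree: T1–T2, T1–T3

A tree decomposition must satisfy three properties: every vertex lies in some bag; for every edge, both endpoints lie together in some bag; and for every vertex, the bags containing it form a connected subtree. Here vertex 3 appears in no bag, so the decomposition is invalid.

No — vertex 3 appears in no bag.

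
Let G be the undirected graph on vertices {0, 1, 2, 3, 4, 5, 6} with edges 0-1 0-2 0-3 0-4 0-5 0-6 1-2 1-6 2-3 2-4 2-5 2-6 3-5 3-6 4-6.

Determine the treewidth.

A width-3 tree decomposition is:
Bags: B1 = {0, 1, 2, 6}  B2 = {0, 2, 3, 6}  B3 = {0, 2, 3, 5}  B4 = {0, 2, 4, 6}
Tree: B1–B2, B2–B3, B2–B4
The largest bag has 4 vertices, giving width 3; this decomposition certifies tw(G) ≤ 3. Conversely, {0, 2, 3, 5} is a clique of size 4, and the vertices of any clique must share a bag in every tree decomposition; so some bag has ≥ 4 vertices and tw(G) ≥ 3. The upper and lower bounds meet at 3, so that is the treewidth.

3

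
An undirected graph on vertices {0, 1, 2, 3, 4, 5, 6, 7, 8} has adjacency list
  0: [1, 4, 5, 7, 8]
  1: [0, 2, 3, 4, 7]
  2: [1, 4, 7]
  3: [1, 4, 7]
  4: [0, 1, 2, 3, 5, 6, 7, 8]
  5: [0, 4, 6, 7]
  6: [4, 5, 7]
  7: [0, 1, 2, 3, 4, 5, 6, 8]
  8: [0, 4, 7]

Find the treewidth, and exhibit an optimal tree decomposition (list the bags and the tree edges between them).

Treewidth 3.
Bags: B1 = {0, 4, 5, 7}  B2 = {4, 5, 6, 7}  B3 = {0, 1, 4, 7}  B4 = {1, 2, 4, 7}  B5 = {1, 3, 4, 7}  B6 = {0, 4, 7, 8}
Tree: B1–B2, B1–B3, B3–B4, B3–B5, B1–B6

The largest bag has 4 vertices, giving width 3; this decomposition certifies tw(G) ≤ 3. For the lower bound, the 4 vertices {0, 4, 7, 8} are pairwise adjacent, and any tree decomposition puts a clique entirely inside one bag — forcing width ≥ 3. Therefore the treewidth is 3.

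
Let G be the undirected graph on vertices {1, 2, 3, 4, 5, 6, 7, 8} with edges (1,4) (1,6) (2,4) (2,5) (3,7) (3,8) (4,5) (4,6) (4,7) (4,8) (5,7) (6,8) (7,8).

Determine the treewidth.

2

A width-2 tree decomposition is:
Bags: B1 = {4, 6, 8}  B2 = {4, 7, 8}  B3 = {4, 5, 7}  B4 = {3, 7, 8}  B5 = {2, 4, 5}  B6 = {1, 4, 6}
Tree: B1–B2, B2–B3, B2–B4, B3–B5, B1–B6
Each bag holds 3 vertices, so the decomposition has width 2, which upper-bounds the treewidth. Conversely, {3, 7, 8} is a clique of size 3, and the vertices of any clique must share a bag in every tree decomposition; so some bag has ≥ 3 vertices and tw(G) ≥ 2. Therefore the treewidth is 2.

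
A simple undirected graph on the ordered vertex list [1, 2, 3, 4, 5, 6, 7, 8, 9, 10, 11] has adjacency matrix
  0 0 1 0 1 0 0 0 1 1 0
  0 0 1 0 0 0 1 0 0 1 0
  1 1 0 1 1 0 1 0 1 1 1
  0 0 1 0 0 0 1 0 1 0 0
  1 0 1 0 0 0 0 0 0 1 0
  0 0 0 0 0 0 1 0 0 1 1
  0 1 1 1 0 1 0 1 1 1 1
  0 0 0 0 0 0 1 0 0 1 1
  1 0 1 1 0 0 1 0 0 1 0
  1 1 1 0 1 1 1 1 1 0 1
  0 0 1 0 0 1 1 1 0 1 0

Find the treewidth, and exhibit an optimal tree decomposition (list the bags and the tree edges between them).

Each bag holds 4 vertices, so the decomposition has width 3, which upper-bounds the treewidth. Conversely, {7, 8, 10, 11} is a clique of size 4, and the vertices of any clique must share a bag in every tree decomposition; so some bag has ≥ 4 vertices and tw(G) ≥ 3. Therefore the treewidth is 3.

Treewidth 3.
One such decomposition:
Bags: B1 = {3, 7, 10, 11}  B2 = {3, 7, 9, 10}  B3 = {1, 3, 9, 10}  B4 = {7, 8, 10, 11}  B5 = {2, 3, 7, 10}  B6 = {3, 4, 7, 9}  B7 = {1, 3, 5, 10}  B8 = {6, 7, 10, 11}
Tree: B1–B2, B2–B3, B1–B4, B1–B5, B2–B6, B3–B7, B4–B8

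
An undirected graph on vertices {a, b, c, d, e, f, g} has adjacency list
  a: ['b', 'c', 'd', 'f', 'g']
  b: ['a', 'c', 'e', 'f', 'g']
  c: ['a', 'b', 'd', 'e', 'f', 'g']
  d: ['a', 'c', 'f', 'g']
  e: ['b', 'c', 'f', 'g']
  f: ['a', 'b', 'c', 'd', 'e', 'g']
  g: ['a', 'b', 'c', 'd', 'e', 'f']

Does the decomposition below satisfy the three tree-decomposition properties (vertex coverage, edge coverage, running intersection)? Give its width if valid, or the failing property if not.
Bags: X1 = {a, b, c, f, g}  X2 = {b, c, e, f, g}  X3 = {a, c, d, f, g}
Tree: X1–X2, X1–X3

Yes; width 4.

Vertex coverage: the bags together contain {a, b, c, d, e, f, g}, the full vertex set. Edge coverage: each edge of G has both endpoints in at least one bag. Running intersection: for every vertex, the bags containing it form a connected subtree. All three properties hold, so this is a valid tree decomposition of width max|bag| − 1 = 4, and hence tw(G) ≤ 4.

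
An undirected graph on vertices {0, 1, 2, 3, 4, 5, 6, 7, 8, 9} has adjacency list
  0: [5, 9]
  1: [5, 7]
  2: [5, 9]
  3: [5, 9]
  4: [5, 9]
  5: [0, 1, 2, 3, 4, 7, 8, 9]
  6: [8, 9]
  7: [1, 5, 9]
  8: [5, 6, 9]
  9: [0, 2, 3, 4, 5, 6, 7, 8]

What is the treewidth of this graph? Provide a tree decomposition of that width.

Each bag holds 3 vertices, so the decomposition has width 2, which upper-bounds the treewidth. For the lower bound, the 3 vertices {1, 5, 7} are pairwise adjacent, and any tree decomposition puts a clique entirely inside one bag — forcing width ≥ 2. The upper and lower bounds meet at 2, so that is the treewidth.

Treewidth 2.
One optimal decomposition is:
Bags: B1 = {0, 5, 9}  B2 = {4, 5, 9}  B3 = {2, 5, 9}  B4 = {5, 7, 9}  B5 = {5, 8, 9}  B6 = {6, 8, 9}  B7 = {3, 5, 9}  B8 = {1, 5, 7}
Tree: B1–B2, B2–B3, B3–B4, B4–B5, B5–B6, B1–B7, B4–B8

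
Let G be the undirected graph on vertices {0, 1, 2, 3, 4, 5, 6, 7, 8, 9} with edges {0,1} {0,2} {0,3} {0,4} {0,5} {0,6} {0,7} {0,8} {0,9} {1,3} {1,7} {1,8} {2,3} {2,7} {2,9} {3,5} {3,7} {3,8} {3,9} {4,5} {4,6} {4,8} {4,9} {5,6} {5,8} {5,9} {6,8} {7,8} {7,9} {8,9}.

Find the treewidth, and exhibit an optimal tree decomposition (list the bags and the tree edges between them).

Treewidth 4.
One optimal decomposition is:
Bags: B1 = {0, 3, 7, 8, 9}  B2 = {0, 3, 5, 8, 9}  B3 = {0, 4, 5, 8, 9}  B4 = {0, 2, 3, 7, 9}  B5 = {0, 4, 5, 6, 8}  B6 = {0, 1, 3, 7, 8}
Tree: B1–B2, B2–B3, B1–B4, B3–B5, B1–B6

Every bag has size at most 5, so the width is 5 − 1 = 4 and tw(G) ≤ 4. On the other hand G contains the 5-clique {0, 1, 3, 7, 8}. A clique must lie in a single bag of any decomposition, so no decomposition can have width below 4. Hence tw(G) = 4 exactly.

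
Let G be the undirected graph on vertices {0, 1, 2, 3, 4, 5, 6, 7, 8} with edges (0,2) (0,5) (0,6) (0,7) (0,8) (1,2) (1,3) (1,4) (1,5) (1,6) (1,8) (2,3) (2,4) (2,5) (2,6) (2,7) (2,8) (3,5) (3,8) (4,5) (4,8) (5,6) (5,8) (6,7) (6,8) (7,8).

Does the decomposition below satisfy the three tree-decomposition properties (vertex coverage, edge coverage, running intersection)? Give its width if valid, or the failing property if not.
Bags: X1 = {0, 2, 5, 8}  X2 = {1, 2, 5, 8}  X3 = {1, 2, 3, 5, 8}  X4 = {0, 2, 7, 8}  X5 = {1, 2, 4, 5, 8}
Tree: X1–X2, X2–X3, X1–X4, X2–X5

No — vertex 6 appears in no bag.

A tree decomposition must satisfy three properties: every vertex lies in some bag; for every edge, both endpoints lie together in some bag; and for every vertex, the bags containing it form a connected subtree. Here vertex 6 appears in no bag, so the decomposition is invalid.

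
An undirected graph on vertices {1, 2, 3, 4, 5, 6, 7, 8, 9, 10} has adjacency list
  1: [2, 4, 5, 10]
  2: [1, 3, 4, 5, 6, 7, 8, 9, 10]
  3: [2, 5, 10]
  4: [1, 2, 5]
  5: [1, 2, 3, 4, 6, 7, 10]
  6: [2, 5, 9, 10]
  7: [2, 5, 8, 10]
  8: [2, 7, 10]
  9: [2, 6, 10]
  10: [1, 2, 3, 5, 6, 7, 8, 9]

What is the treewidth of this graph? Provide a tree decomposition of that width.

The largest bag has 4 vertices, giving width 3; this decomposition certifies tw(G) ≤ 3. On the other hand G contains the 4-clique {2, 7, 8, 10}. A clique must lie in a single bag of any decomposition, so no decomposition can have width below 3. Hence tw(G) = 3 exactly.

Treewidth 3.
One such decomposition:
Bags: B1 = {2, 3, 5, 10}  B2 = {1, 2, 5, 10}  B3 = {2, 5, 6, 10}  B4 = {2, 6, 9, 10}  B5 = {2, 5, 7, 10}  B6 = {1, 2, 4, 5}  B7 = {2, 7, 8, 10}
Tree: B1–B2, B1–B3, B3–B4, B2–B5, B2–B6, B5–B7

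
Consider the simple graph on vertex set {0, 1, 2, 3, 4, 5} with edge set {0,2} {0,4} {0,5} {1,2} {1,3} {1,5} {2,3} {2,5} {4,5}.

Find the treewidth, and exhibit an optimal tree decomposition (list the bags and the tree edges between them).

The largest bag has 3 vertices, giving width 2; this decomposition certifies tw(G) ≤ 2. For the lower bound, the 3 vertices {0, 2, 5} are pairwise adjacent, and any tree decomposition puts a clique entirely inside one bag — forcing width ≥ 2. The upper and lower bounds meet at 2, so that is the treewidth.

Treewidth 2.
Bags: B1 = {1, 2, 3}  B2 = {1, 2, 5}  B3 = {0, 2, 5}  B4 = {0, 4, 5}
Tree: B1–B2, B2–B3, B3–B4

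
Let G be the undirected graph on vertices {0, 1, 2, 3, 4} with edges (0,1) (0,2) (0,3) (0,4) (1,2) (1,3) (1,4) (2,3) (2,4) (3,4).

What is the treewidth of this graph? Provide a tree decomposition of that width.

Treewidth 4.
Bags: B1 = {0, 1, 2, 3, 4}
Tree: (single bag)

A single bag containing all 5 vertices is trivially a valid decomposition of width 4. On the other hand G contains the 5-clique {0, 1, 2, 3, 4}. A clique must lie in a single bag of any decomposition, so no decomposition can have width below 4. Therefore the treewidth is 4.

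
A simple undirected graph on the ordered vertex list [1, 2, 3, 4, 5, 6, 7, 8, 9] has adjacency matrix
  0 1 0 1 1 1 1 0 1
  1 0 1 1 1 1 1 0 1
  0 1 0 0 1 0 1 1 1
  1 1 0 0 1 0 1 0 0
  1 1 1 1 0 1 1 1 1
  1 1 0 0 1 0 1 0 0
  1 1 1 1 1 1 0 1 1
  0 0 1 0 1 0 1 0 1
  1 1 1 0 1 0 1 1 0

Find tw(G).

4

A width-4 tree decomposition is:
Bags: B1 = {1, 2, 4, 5, 7}  B2 = {1, 2, 5, 7, 9}  B3 = {2, 3, 5, 7, 9}  B4 = {1, 2, 5, 6, 7}  B5 = {3, 5, 7, 8, 9}
Tree: B1–B2, B2–B3, B1–B4, B3–B5
Each bag holds 5 vertices, so the decomposition has width 4, which upper-bounds the treewidth. For the lower bound, the 5 vertices {3, 5, 7, 8, 9} are pairwise adjacent, and any tree decomposition puts a clique entirely inside one bag — forcing width ≥ 4. Therefore the treewidth is 4.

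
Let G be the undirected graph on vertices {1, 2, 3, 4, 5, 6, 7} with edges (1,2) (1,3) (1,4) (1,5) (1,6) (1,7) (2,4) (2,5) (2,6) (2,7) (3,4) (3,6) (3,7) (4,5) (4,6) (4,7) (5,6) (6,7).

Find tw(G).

4

A width-4 tree decomposition is:
Bags: B1 = {1, 3, 4, 6, 7}  B2 = {1, 2, 4, 6, 7}  B3 = {1, 2, 4, 5, 6}
Tree: B1–B2, B2–B3
Each bag holds 5 vertices, so the decomposition has width 4, which upper-bounds the treewidth. For the lower bound, the 5 vertices {1, 2, 4, 5, 6} are pairwise adjacent, and any tree decomposition puts a clique entirely inside one bag — forcing width ≥ 4. Therefore the treewidth is 4.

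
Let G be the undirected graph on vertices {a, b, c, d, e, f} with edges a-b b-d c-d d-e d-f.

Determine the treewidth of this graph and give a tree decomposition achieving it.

Treewidth 1.
Bags: B1 = {b, d}  B2 = {d, f}  B3 = {a, b}  B4 = {c, d}  B5 = {d, e}
Tree: B1–B2, B1–B3, B1–B4, B2–B5

The largest bag has 2 vertices, giving width 1; this decomposition certifies tw(G) ≤ 1. Since G has at least one edge (e.g. b–d), it is not an edgeless graph, so tw(G) ≥ 1. Hence tw(G) = 1 exactly.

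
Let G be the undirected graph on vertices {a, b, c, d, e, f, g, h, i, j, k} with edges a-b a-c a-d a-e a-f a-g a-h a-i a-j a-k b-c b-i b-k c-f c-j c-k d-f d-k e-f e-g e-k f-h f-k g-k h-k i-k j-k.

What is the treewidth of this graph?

3

A width-3 tree decomposition is:
Bags: B1 = {a, c, j, k}  B2 = {a, b, c, k}  B3 = {a, c, f, k}  B4 = {a, e, f, k}  B5 = {a, b, i, k}  B6 = {a, f, h, k}  B7 = {a, e, g, k}  B8 = {a, d, f, k}
Tree: B1–B2, B1–B3, B3–B4, B2–B5, B3–B6, B4–B7, B3–B8
Each bag holds 4 vertices, so the decomposition has width 3, which upper-bounds the treewidth. On the other hand G contains the 4-clique {a, d, f, k}. A clique must lie in a single bag of any decomposition, so no decomposition can have width below 3. The upper and lower bounds meet at 3, so that is the treewidth.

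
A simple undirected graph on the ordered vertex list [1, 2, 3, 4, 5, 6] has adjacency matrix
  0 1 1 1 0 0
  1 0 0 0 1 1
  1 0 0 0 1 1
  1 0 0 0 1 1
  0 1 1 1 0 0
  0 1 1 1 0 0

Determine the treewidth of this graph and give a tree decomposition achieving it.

The largest bag has 4 vertices, giving width 3; this decomposition certifies tw(G) ≤ 3. For the lower bound: the 4 vertex sets {1,4}, {3,5}, {6}, {2} are disjoint, each induces a connected subgraph, and every pair is joined by at least one edge of G. Contracting each set to a single vertex therefore yields K_{4} as a minor, and since treewidth is minor-monotone, tw(G) ≥ tw(K_{4}) = 3. Hence tw(G) = 3 exactly.

Treewidth 3.
One optimal decomposition is:
Bags: B1 = {1, 4, 5, 6}  B2 = {1, 3, 5, 6}  B3 = {1, 2, 5, 6}
Tree: B1–B2, B2–B3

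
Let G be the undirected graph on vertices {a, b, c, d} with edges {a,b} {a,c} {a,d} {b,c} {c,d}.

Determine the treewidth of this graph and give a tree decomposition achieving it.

Treewidth 2.
Bags: B1 = {a, b, c}  B2 = {a, c, d}
Tree: B1–B2

Every bag has size at most 3, so the width is 3 − 1 = 2 and tw(G) ≤ 2. On the other hand G contains the 3-clique {a, c, d}. A clique must lie in a single bag of any decomposition, so no decomposition can have width below 2. Combining the bounds, tw(G) = 2.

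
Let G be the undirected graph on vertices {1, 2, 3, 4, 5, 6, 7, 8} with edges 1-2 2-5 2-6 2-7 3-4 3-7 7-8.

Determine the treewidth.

A width-1 tree decomposition is:
Bags: B1 = {3, 7}  B2 = {7, 8}  B3 = {2, 7}  B4 = {2, 6}  B5 = {1, 2}  B6 = {3, 4}  B7 = {2, 5}
Tree: B1–B2, B1–B3, B3–B4, B3–B5, B1–B6, B4–B7
Each bag holds 2 vertices, so the decomposition has width 1, which upper-bounds the treewidth. Since G has at least one edge (e.g. 7–3), it is not an edgeless graph, so tw(G) ≥ 1. Combining the bounds, tw(G) = 1.

1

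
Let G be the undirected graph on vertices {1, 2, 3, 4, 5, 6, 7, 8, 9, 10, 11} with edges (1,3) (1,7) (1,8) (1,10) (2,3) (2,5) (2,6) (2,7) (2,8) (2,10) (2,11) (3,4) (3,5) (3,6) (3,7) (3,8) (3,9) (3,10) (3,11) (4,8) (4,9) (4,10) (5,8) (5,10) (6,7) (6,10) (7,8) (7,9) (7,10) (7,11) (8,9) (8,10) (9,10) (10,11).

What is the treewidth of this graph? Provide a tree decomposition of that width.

Every bag has size at most 5, so the width is 5 − 1 = 4 and tw(G) ≤ 4. Conversely, {3, 4, 8, 9, 10} is a clique of size 5, and the vertices of any clique must share a bag in every tree decomposition; so some bag has ≥ 5 vertices and tw(G) ≥ 4. Hence tw(G) = 4 exactly.

Treewidth 4.
Bags: B1 = {2, 3, 7, 8, 10}  B2 = {2, 3, 5, 8, 10}  B3 = {3, 7, 8, 9, 10}  B4 = {1, 3, 7, 8, 10}  B5 = {2, 3, 6, 7, 10}  B6 = {2, 3, 7, 10, 11}  B7 = {3, 4, 8, 9, 10}
Tree: B1–B2, B1–B3, B3–B4, B1–B5, B5–B6, B3–B7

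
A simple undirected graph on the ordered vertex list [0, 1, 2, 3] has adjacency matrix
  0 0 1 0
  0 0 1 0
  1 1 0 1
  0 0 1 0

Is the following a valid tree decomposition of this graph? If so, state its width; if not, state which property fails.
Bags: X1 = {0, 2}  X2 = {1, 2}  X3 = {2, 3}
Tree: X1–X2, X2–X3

Yes; width 1.

Every vertex of G appears in some bag (union = {0, 1, 2, 3}); every edge is covered by a bag; and for each vertex v the set of bags containing v is connected in the bag tree. The decomposition is therefore valid. The largest bag has 2 vertices, so the width is 1.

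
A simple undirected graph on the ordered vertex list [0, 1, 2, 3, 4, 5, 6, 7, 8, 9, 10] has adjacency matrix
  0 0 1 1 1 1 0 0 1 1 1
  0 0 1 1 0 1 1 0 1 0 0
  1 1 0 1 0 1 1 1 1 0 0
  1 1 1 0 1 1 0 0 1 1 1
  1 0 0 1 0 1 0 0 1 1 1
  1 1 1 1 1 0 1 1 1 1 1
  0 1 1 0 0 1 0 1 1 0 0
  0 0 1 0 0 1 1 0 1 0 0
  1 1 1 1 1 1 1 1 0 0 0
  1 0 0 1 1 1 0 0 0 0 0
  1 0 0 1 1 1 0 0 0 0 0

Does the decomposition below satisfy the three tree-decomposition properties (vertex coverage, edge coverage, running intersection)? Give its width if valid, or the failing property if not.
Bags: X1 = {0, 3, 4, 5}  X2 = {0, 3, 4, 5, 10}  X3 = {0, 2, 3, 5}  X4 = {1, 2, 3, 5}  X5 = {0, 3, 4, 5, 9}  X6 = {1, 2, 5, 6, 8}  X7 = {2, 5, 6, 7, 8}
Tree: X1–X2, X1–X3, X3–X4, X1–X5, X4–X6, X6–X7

No — edge (0,8) lies in no bag.

A tree decomposition must satisfy three properties: every vertex lies in some bag; for every edge, both endpoints lie together in some bag; and for every vertex, the bags containing it form a connected subtree. Here edge (0,8) lies in no bag, so the decomposition is invalid.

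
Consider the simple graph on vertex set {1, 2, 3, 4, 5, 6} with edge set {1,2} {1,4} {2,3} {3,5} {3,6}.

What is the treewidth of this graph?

1

A width-1 tree decomposition is:
Bags: B1 = {1, 2}  B2 = {2, 3}  B3 = {3, 6}  B4 = {1, 4}  B5 = {3, 5}
Tree: B1–B2, B2–B3, B1–B4, B2–B5
Every bag has size at most 2, so the width is 2 − 1 = 1 and tw(G) ≤ 1. Any graph with an edge has treewidth ≥ 1, and G has the edge 2–1. Therefore the treewidth is 1.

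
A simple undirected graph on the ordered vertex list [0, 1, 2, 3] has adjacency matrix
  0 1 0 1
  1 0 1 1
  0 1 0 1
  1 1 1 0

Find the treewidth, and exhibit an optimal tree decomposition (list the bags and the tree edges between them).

Treewidth 2.
One optimal decomposition is:
Bags: B1 = {1, 2, 3}  B2 = {0, 1, 3}
Tree: B1–B2

Every bag has size at most 3, so the width is 3 − 1 = 2 and tw(G) ≤ 2. For the lower bound, the 3 vertices {0, 1, 3} are pairwise adjacent, and any tree decomposition puts a clique entirely inside one bag — forcing width ≥ 2. Combining the bounds, tw(G) = 2.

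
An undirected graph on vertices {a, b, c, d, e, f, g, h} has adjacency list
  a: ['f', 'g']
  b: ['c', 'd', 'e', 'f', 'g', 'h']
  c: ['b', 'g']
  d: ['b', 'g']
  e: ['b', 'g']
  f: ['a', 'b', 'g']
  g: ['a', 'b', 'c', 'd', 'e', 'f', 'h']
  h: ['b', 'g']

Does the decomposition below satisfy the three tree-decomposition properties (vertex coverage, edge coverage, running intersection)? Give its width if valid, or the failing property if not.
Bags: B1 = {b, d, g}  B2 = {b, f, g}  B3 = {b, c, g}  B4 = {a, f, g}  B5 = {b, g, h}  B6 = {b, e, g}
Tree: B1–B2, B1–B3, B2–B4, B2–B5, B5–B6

Yes; width 2.

Checking the three conditions: (i) the bags cover all of {a, b, c, d, e, f, g, h}; (ii) for each edge, some bag contains both endpoints; (iii) the bags containing any fixed vertex form a subtree. All hold, so the decomposition is valid with width 3 − 1 = 2.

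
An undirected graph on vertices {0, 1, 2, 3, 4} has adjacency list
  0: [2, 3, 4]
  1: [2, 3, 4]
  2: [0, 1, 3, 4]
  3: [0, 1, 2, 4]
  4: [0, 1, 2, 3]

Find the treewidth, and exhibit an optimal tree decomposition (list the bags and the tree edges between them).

Treewidth 3.
Bags: B1 = {0, 2, 3, 4}  B2 = {1, 2, 3, 4}
Tree: B1–B2

Every bag has size at most 4, so the width is 4 − 1 = 3 and tw(G) ≤ 3. Conversely, {0, 2, 3, 4} is a clique of size 4, and the vertices of any clique must share a bag in every tree decomposition; so some bag has ≥ 4 vertices and tw(G) ≥ 3. Hence tw(G) = 3 exactly.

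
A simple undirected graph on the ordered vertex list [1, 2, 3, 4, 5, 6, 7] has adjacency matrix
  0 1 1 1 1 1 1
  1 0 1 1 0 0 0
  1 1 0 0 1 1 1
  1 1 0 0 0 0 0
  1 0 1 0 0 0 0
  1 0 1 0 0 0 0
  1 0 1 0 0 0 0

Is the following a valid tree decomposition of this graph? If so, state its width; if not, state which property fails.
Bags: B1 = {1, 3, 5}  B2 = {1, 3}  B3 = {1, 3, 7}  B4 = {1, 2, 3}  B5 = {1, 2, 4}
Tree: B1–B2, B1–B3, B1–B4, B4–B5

A tree decomposition must satisfy three properties: every vertex lies in some bag; for every edge, both endpoints lie together in some bag; and for every vertex, the bags containing it form a connected subtree. Here vertex 6 appears in no bag, so the decomposition is invalid.

No — vertex 6 appears in no bag.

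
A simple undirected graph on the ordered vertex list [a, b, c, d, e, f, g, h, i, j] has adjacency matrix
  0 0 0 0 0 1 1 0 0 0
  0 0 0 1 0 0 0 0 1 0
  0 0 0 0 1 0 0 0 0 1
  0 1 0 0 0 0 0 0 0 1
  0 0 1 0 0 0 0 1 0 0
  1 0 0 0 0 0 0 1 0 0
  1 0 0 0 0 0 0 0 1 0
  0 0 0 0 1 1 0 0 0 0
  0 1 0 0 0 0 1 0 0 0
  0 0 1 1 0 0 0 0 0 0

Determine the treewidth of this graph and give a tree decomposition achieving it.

Treewidth 2.
One optimal decomposition is:
Bags: B1 = {b, g, i}  B2 = {a, b, g}  B3 = {a, b, f}  B4 = {b, f, h}  B5 = {b, e, h}  B6 = {b, c, e}  B7 = {b, c, j}  B8 = {b, d, j}
Tree: B1–B2, B2–B3, B3–B4, B4–B5, B5–B6, B6–B7, B7–B8

Each bag holds 3 vertices, so the decomposition has width 2, which upper-bounds the treewidth. Since b–i–g–a–f–h–e–c–j–d–b is a cycle in G, G is not acyclic. Forests are exactly the graphs of treewidth ≤ 1, so tw(G) ≥ 2. Combining the bounds, tw(G) = 2.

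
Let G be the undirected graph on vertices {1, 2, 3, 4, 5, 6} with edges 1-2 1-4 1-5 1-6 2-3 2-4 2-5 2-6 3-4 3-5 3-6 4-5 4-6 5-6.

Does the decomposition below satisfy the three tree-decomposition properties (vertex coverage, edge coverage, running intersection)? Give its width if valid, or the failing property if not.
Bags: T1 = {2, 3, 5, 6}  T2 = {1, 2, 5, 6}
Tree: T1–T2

No — vertex 4 appears in no bag.

A tree decomposition must satisfy three properties: every vertex lies in some bag; for every edge, both endpoints lie together in some bag; and for every vertex, the bags containing it form a connected subtree. Here vertex 4 appears in no bag, so the decomposition is invalid.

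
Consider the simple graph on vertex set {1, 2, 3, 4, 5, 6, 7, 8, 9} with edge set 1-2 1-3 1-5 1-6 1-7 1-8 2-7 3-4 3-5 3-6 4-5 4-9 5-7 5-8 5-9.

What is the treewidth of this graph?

A width-2 tree decomposition is:
Bags: B1 = {1, 3, 6}  B2 = {1, 3, 5}  B3 = {1, 5, 7}  B4 = {3, 4, 5}  B5 = {1, 5, 8}  B6 = {4, 5, 9}  B7 = {1, 2, 7}
Tree: B1–B2, B2–B3, B2–B4, B2–B5, B4–B6, B3–B7
Every bag has size at most 3, so the width is 3 − 1 = 2 and tw(G) ≤ 2. For the lower bound, the 3 vertices {1, 2, 7} are pairwise adjacent, and any tree decomposition puts a clique entirely inside one bag — forcing width ≥ 2. Combining the bounds, tw(G) = 2.

2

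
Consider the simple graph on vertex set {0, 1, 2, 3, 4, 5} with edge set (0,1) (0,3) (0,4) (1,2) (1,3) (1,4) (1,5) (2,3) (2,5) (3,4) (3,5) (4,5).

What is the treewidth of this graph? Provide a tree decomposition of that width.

Every bag has size at most 4, so the width is 4 − 1 = 3 and tw(G) ≤ 3. Conversely, {1, 2, 3, 5} is a clique of size 4, and the vertices of any clique must share a bag in every tree decomposition; so some bag has ≥ 4 vertices and tw(G) ≥ 3. Combining the bounds, tw(G) = 3.

Treewidth 3.
One optimal decomposition is:
Bags: B1 = {0, 1, 3, 4}  B2 = {1, 3, 4, 5}  B3 = {1, 2, 3, 5}
Tree: B1–B2, B2–B3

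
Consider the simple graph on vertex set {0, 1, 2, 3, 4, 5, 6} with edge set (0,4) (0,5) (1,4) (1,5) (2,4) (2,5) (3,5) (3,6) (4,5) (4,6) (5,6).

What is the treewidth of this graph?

A width-2 tree decomposition is:
Bags: B1 = {1, 4, 5}  B2 = {4, 5, 6}  B3 = {2, 4, 5}  B4 = {3, 5, 6}  B5 = {0, 4, 5}
Tree: B1–B2, B1–B3, B2–B4, B1–B5
The largest bag has 3 vertices, giving width 2; this decomposition certifies tw(G) ≤ 2. Conversely, {3, 5, 6} is a clique of size 3, and the vertices of any clique must share a bag in every tree decomposition; so some bag has ≥ 3 vertices and tw(G) ≥ 2. Hence tw(G) = 2 exactly.

2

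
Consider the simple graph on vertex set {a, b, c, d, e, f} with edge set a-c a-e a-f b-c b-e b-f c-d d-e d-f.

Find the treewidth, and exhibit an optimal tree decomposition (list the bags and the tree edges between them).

The largest bag has 4 vertices, giving width 3; this decomposition certifies tw(G) ≤ 3. For the lower bound: the 4 vertex sets {d,e}, {a,c}, {f}, {b} are disjoint, each induces a connected subgraph, and every pair is joined by at least one edge of G. Contracting each set to a single vertex therefore yields K_{4} as a minor, and since treewidth is minor-monotone, tw(G) ≥ tw(K_{4}) = 3. Therefore the treewidth is 3.

Treewidth 3.
One such decomposition:
Bags: B1 = {c, d, e, f}  B2 = {a, c, e, f}  B3 = {b, c, e, f}
Tree: B1–B2, B2–B3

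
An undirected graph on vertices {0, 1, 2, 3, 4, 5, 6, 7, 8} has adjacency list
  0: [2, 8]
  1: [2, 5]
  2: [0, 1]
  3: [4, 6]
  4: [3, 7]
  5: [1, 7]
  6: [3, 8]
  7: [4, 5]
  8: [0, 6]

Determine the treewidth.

2

A width-2 tree decomposition is:
Bags: B1 = {1, 5, 7}  B2 = {1, 4, 7}  B3 = {1, 3, 4}  B4 = {1, 3, 6}  B5 = {1, 6, 8}  B6 = {0, 1, 8}  B7 = {0, 1, 2}
Tree: B1–B2, B2–B3, B3–B4, B4–B5, B5–B6, B6–B7
The largest bag has 3 vertices, giving width 2; this decomposition certifies tw(G) ≤ 2. The edges 1–5–7–4–3–6–8–0–2–1 form a cycle, so G is not a tree and its treewidth is at least 2. Hence tw(G) = 2 exactly.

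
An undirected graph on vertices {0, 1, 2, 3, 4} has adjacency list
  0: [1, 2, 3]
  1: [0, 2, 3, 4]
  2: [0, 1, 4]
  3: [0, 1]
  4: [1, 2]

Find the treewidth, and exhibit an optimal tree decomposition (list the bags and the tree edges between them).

Each bag holds 3 vertices, so the decomposition has width 2, which upper-bounds the treewidth. For the lower bound, the 3 vertices {0, 1, 2} are pairwise adjacent, and any tree decomposition puts a clique entirely inside one bag — forcing width ≥ 2. Therefore the treewidth is 2.

Treewidth 2.
One such decomposition:
Bags: B1 = {0, 1, 2}  B2 = {0, 1, 3}  B3 = {1, 2, 4}
Tree: B1–B2, B1–B3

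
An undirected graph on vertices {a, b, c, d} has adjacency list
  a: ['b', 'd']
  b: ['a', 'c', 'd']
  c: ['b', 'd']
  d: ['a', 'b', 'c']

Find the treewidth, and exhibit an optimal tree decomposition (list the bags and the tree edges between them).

Every bag has size at most 3, so the width is 3 − 1 = 2 and tw(G) ≤ 2. On the other hand G contains the 3-clique {b, c, d}. A clique must lie in a single bag of any decomposition, so no decomposition can have width below 2. The upper and lower bounds meet at 2, so that is the treewidth.

Treewidth 2.
Bags: B1 = {a, b, d}  B2 = {b, c, d}
Tree: B1–B2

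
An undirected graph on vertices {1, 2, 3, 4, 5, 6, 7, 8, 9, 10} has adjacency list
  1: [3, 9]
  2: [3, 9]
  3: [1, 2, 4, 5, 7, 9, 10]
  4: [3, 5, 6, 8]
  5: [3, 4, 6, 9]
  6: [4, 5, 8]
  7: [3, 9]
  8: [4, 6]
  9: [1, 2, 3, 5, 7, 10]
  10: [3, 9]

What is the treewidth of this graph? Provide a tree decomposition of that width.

Treewidth 2.
One optimal decomposition is:
Bags: B1 = {3, 7, 9}  B2 = {3, 5, 9}  B3 = {2, 3, 9}  B4 = {3, 4, 5}  B5 = {1, 3, 9}  B6 = {4, 5, 6}  B7 = {3, 9, 10}  B8 = {4, 6, 8}
Tree: B1–B2, B1–B3, B2–B4, B1–B5, B4–B6, B1–B7, B6–B8

Every bag has size at most 3, so the width is 3 − 1 = 2 and tw(G) ≤ 2. For the lower bound, the 3 vertices {4, 6, 8} are pairwise adjacent, and any tree decomposition puts a clique entirely inside one bag — forcing width ≥ 2. Hence tw(G) = 2 exactly.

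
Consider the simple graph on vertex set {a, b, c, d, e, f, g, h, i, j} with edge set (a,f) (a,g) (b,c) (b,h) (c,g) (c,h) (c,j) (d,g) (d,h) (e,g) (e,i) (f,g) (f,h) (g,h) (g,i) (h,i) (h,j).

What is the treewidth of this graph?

2

A width-2 tree decomposition is:
Bags: B1 = {c, g, h}  B2 = {d, g, h}  B3 = {g, h, i}  B4 = {f, g, h}  B5 = {e, g, i}  B6 = {b, c, h}  B7 = {a, f, g}  B8 = {c, h, j}
Tree: B1–B2, B2–B3, B2–B4, B3–B5, B1–B6, B4–B7, B6–B8
Each bag holds 3 vertices, so the decomposition has width 2, which upper-bounds the treewidth. Conversely, {e, g, i} is a clique of size 3, and the vertices of any clique must share a bag in every tree decomposition; so some bag has ≥ 3 vertices and tw(G) ≥ 2. Therefore the treewidth is 2.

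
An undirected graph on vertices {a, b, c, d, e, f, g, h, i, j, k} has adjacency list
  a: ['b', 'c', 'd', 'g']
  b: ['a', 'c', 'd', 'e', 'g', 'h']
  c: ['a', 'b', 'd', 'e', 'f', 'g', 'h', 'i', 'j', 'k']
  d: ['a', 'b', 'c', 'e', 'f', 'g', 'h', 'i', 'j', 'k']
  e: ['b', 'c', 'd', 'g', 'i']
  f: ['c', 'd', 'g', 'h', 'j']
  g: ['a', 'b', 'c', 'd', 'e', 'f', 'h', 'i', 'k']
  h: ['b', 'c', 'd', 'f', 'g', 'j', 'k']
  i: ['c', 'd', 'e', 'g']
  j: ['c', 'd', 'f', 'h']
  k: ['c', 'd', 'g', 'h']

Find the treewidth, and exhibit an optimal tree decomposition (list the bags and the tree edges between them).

Each bag holds 5 vertices, so the decomposition has width 4, which upper-bounds the treewidth. For the lower bound, the 5 vertices {b, c, d, e, g} are pairwise adjacent, and any tree decomposition puts a clique entirely inside one bag — forcing width ≥ 4. Combining the bounds, tw(G) = 4.

Treewidth 4.
One such decomposition:
Bags: B1 = {b, c, d, g, h}  B2 = {c, d, f, g, h}  B3 = {b, c, d, e, g}  B4 = {c, d, e, g, i}  B5 = {c, d, g, h, k}  B6 = {c, d, f, h, j}  B7 = {a, b, c, d, g}
Tree: B1–B2, B1–B3, B3–B4, B1–B5, B2–B6, B1–B7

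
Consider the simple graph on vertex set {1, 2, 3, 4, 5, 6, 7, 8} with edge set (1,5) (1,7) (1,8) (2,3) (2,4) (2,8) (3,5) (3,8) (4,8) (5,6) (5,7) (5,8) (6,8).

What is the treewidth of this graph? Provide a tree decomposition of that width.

Every bag has size at most 3, so the width is 3 − 1 = 2 and tw(G) ≤ 2. On the other hand G contains the 3-clique {2, 3, 8}. A clique must lie in a single bag of any decomposition, so no decomposition can have width below 2. Combining the bounds, tw(G) = 2.

Treewidth 2.
One optimal decomposition is:
Bags: B1 = {3, 5, 8}  B2 = {1, 5, 8}  B3 = {5, 6, 8}  B4 = {1, 5, 7}  B5 = {2, 3, 8}  B6 = {2, 4, 8}
Tree: B1–B2, B2–B3, B2–B4, B1–B5, B5–B6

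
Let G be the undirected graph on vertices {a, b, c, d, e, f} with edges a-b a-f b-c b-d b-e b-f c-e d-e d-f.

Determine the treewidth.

A width-2 tree decomposition is:
Bags: B1 = {b, d, e}  B2 = {b, d, f}  B3 = {a, b, f}  B4 = {b, c, e}
Tree: B1–B2, B2–B3, B1–B4
Every bag has size at most 3, so the width is 3 − 1 = 2 and tw(G) ≤ 2. For the lower bound, the 3 vertices {b, d, e} are pairwise adjacent, and any tree decomposition puts a clique entirely inside one bag — forcing width ≥ 2. The upper and lower bounds meet at 2, so that is the treewidth.

2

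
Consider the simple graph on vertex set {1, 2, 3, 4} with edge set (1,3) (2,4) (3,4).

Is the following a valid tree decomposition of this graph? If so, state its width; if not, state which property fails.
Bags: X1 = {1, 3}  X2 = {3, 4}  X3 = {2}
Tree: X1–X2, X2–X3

A tree decomposition must satisfy three properties: every vertex lies in some bag; for every edge, both endpoints lie together in some bag; and for every vertex, the bags containing it form a connected subtree. Here edge (4,2) lies in no bag, so the decomposition is invalid.

No — edge (4,2) lies in no bag.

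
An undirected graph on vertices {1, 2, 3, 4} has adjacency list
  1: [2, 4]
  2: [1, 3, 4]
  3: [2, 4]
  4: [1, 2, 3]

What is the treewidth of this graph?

A width-2 tree decomposition is:
Bags: B1 = {2, 3, 4}  B2 = {1, 2, 4}
Tree: B1–B2
Each bag holds 3 vertices, so the decomposition has width 2, which upper-bounds the treewidth. For the lower bound, the 3 vertices {1, 2, 4} are pairwise adjacent, and any tree decomposition puts a clique entirely inside one bag — forcing width ≥ 2. Hence tw(G) = 2 exactly.

2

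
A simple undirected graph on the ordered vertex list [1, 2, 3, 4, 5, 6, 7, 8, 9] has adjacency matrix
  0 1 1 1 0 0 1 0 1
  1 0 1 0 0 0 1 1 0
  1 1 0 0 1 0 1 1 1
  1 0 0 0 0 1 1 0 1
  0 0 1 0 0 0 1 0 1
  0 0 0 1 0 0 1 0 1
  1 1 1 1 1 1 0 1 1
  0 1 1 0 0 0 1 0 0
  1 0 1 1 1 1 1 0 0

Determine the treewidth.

A width-3 tree decomposition is:
Bags: B1 = {1, 3, 7, 9}  B2 = {1, 2, 3, 7}  B3 = {2, 3, 7, 8}  B4 = {1, 4, 7, 9}  B5 = {4, 6, 7, 9}  B6 = {3, 5, 7, 9}
Tree: B1–B2, B2–B3, B1–B4, B4–B5, B1–B6
The largest bag has 4 vertices, giving width 3; this decomposition certifies tw(G) ≤ 3. On the other hand G contains the 4-clique {2, 3, 7, 8}. A clique must lie in a single bag of any decomposition, so no decomposition can have width below 3. The upper and lower bounds meet at 3, so that is the treewidth.

3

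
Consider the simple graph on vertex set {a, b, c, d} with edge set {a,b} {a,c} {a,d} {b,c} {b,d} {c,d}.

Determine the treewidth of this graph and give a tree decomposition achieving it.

With just one bag of size 4, the width is 4 − 1 = 3, so tw(G) ≤ 3. Conversely, {a, b, c, d} is a clique of size 4, and the vertices of any clique must share a bag in every tree decomposition; so some bag has ≥ 4 vertices and tw(G) ≥ 3. Hence tw(G) = 3 exactly.

Treewidth 3.
Bags: B1 = {a, b, c, d}
Tree: (single bag)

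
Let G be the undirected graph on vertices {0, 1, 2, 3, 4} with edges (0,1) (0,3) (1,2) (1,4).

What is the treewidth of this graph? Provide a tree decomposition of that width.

Each bag holds 2 vertices, so the decomposition has width 1, which upper-bounds the treewidth. G has an edge, so its treewidth is at least 1. Hence tw(G) = 1 exactly.

Treewidth 1.
One such decomposition:
Bags: B1 = {0, 3}  B2 = {0, 1}  B3 = {1, 4}  B4 = {1, 2}
Tree: B1–B2, B2–B3, B2–B4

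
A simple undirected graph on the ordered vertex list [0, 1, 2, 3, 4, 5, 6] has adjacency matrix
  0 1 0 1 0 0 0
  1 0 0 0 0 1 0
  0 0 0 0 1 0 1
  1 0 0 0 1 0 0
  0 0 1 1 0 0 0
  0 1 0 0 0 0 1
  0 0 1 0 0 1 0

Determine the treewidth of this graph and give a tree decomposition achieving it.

The largest bag has 3 vertices, giving width 2; this decomposition certifies tw(G) ≤ 2. Since 3–4–2–6–5–1–0–3 is a cycle in G, G is not acyclic. Forests are exactly the graphs of treewidth ≤ 1, so tw(G) ≥ 2. Combining the bounds, tw(G) = 2.

Treewidth 2.
One optimal decomposition is:
Bags: B1 = {2, 3, 4}  B2 = {2, 3, 6}  B3 = {3, 5, 6}  B4 = {1, 3, 5}  B5 = {0, 1, 3}
Tree: B1–B2, B2–B3, B3–B4, B4–B5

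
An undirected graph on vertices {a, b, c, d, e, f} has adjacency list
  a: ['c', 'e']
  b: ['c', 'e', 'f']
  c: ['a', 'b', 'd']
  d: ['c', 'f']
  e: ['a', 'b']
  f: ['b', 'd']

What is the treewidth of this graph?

2

A width-2 tree decomposition is:
Bags: B1 = {b, d, f}  B2 = {b, c, d}  B3 = {b, c, e}  B4 = {a, c, e}
Tree: B1–B2, B2–B3, B3–B4
Every bag has size at most 3, so the width is 3 − 1 = 2 and tw(G) ≤ 2. The edges f–d–c–b–f form a cycle, so G is not a tree and its treewidth is at least 2. Hence tw(G) = 2 exactly.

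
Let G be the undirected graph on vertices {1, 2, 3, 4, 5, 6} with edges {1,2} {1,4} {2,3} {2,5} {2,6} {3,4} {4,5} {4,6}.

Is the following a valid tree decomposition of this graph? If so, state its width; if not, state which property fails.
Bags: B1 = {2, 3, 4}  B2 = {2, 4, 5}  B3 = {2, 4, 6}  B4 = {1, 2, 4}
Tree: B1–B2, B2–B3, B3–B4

Yes; width 2.

Every vertex of G appears in some bag (union = {1, 2, 3, 4, 5, 6}); every edge is covered by a bag; and for each vertex v the set of bags containing v is connected in the bag tree. The decomposition is therefore valid. The largest bag has 3 vertices, so the width is 2.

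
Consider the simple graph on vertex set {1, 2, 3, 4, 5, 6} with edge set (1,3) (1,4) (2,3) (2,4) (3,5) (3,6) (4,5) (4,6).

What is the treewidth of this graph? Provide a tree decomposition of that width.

Treewidth 2.
Bags: B1 = {3, 4, 6}  B2 = {2, 3, 4}  B3 = {1, 3, 4}  B4 = {3, 4, 5}
Tree: B1–B2, B2–B3, B3–B4

The largest bag has 3 vertices, giving width 2; this decomposition certifies tw(G) ≤ 2. For the lower bound, G contains the cycle 6–4–2–3–6, so G is not a forest; only forests have treewidth ≤ 1, hence tw(G) ≥ 2. Therefore the treewidth is 2.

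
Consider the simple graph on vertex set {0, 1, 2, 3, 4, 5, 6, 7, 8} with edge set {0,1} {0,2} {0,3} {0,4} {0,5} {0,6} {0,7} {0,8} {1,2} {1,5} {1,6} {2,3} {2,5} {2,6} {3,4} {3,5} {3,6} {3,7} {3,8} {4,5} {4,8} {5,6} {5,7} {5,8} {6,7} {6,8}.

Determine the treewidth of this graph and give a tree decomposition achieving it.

Every bag has size at most 5, so the width is 5 − 1 = 4 and tw(G) ≤ 4. For the lower bound, the 5 vertices {0, 1, 2, 5, 6} are pairwise adjacent, and any tree decomposition puts a clique entirely inside one bag — forcing width ≥ 4. The upper and lower bounds meet at 4, so that is the treewidth.

Treewidth 4.
One optimal decomposition is:
Bags: B1 = {0, 3, 5, 6, 8}  B2 = {0, 2, 3, 5, 6}  B3 = {0, 3, 4, 5, 8}  B4 = {0, 3, 5, 6, 7}  B5 = {0, 1, 2, 5, 6}
Tree: B1–B2, B1–B3, B1–B4, B2–B5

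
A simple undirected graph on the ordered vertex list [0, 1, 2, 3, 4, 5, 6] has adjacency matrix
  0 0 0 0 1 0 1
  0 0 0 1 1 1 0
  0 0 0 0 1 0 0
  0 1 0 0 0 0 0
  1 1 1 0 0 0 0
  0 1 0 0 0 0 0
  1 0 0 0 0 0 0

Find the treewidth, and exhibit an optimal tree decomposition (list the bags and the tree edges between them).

Treewidth 1.
One optimal decomposition is:
Bags: B1 = {0, 4}  B2 = {1, 4}  B3 = {2, 4}  B4 = {1, 5}  B5 = {1, 3}  B6 = {0, 6}
Tree: B1–B2, B1–B3, B2–B4, B4–B5, B1–B6

Every bag has size at most 2, so the width is 2 − 1 = 1 and tw(G) ≤ 1. Since G has at least one edge (e.g. 0–4), it is not an edgeless graph, so tw(G) ≥ 1. Therefore the treewidth is 1.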